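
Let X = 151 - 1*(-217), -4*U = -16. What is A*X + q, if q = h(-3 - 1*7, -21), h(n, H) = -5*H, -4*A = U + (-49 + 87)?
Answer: -3759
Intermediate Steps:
U = 4 (U = -¼*(-16) = 4)
X = 368 (X = 151 + 217 = 368)
A = -21/2 (A = -(4 + (-49 + 87))/4 = -(4 + 38)/4 = -¼*42 = -21/2 ≈ -10.500)
q = 105 (q = -5*(-21) = 105)
A*X + q = -21/2*368 + 105 = -3864 + 105 = -3759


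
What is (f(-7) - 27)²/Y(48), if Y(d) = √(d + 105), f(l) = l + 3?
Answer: 961*√17/51 ≈ 77.692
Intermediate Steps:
f(l) = 3 + l
Y(d) = √(105 + d)
(f(-7) - 27)²/Y(48) = ((3 - 7) - 27)²/(√(105 + 48)) = (-4 - 27)²/(√153) = (-31)²/((3*√17)) = 961*(√17/51) = 961*√17/51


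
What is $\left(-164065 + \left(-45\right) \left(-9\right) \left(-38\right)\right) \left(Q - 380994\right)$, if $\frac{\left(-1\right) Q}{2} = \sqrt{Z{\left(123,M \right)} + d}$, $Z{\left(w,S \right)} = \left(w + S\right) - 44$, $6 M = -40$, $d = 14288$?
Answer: $68371278270 + \frac{358910 \sqrt{129243}}{3} \approx 6.8414 \cdot 10^{10}$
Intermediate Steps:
$M = - \frac{20}{3}$ ($M = \frac{1}{6} \left(-40\right) = - \frac{20}{3} \approx -6.6667$)
$Z{\left(w,S \right)} = -44 + S + w$ ($Z{\left(w,S \right)} = \left(S + w\right) - 44 = -44 + S + w$)
$Q = - \frac{2 \sqrt{129243}}{3}$ ($Q = - 2 \sqrt{\left(-44 - \frac{20}{3} + 123\right) + 14288} = - 2 \sqrt{\frac{217}{3} + 14288} = - 2 \sqrt{\frac{43081}{3}} = - 2 \frac{\sqrt{129243}}{3} = - \frac{2 \sqrt{129243}}{3} \approx -239.67$)
$\left(-164065 + \left(-45\right) \left(-9\right) \left(-38\right)\right) \left(Q - 380994\right) = \left(-164065 + \left(-45\right) \left(-9\right) \left(-38\right)\right) \left(- \frac{2 \sqrt{129243}}{3} - 380994\right) = \left(-164065 + 405 \left(-38\right)\right) \left(-380994 - \frac{2 \sqrt{129243}}{3}\right) = \left(-164065 - 15390\right) \left(-380994 - \frac{2 \sqrt{129243}}{3}\right) = - 179455 \left(-380994 - \frac{2 \sqrt{129243}}{3}\right) = 68371278270 + \frac{358910 \sqrt{129243}}{3}$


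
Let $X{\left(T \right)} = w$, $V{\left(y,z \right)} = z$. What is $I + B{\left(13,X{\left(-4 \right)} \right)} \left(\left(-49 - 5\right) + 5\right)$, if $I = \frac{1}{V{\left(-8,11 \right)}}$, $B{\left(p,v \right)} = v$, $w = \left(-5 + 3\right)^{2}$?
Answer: $- \frac{2155}{11} \approx -195.91$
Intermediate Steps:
$w = 4$ ($w = \left(-2\right)^{2} = 4$)
$X{\left(T \right)} = 4$
$I = \frac{1}{11} \approx 0.090909$
$I + B{\left(13,X{\left(-4 \right)} \right)} \left(\left(-49 - 5\right) + 5\right) = \frac{1}{11} + 4 \left(\left(-49 - 5\right) + 5\right) = \frac{1}{11} + 4 \left(-54 + 5\right) = \frac{1}{11} + 4 \left(-49\right) = \frac{1}{11} - 196 = - \frac{2155}{11}$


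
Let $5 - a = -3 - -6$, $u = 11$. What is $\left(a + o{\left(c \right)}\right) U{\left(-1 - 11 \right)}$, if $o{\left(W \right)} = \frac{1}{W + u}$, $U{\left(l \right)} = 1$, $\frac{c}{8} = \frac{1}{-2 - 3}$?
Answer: $\frac{99}{47} \approx 2.1064$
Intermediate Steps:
$c = - \frac{8}{5}$ ($c = \frac{8}{-2 - 3} = \frac{8}{-5} = 8 \left(- \frac{1}{5}\right) = - \frac{8}{5} \approx -1.6$)
$o{\left(W \right)} = \frac{1}{11 + W}$ ($o{\left(W \right)} = \frac{1}{W + 11} = \frac{1}{11 + W}$)
$a = 2$ ($a = 5 - \left(-3 - -6\right) = 5 - \left(-3 + 6\right) = 5 - 3 = 2$)
$\left(a + o{\left(c \right)}\right) U{\left(-1 - 11 \right)} = \left(2 + \frac{1}{11 - \frac{8}{5}}\right) 1 = \left(2 + \frac{1}{\frac{47}{5}}\right) 1 = \left(2 + \frac{5}{47}\right) 1 = \frac{99}{47} \cdot 1 = \frac{99}{47}$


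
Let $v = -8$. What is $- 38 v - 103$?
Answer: $201$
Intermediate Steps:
$- 38 v - 103 = \left(-38\right) \left(-8\right) - 103 = 304 - 103 = 201$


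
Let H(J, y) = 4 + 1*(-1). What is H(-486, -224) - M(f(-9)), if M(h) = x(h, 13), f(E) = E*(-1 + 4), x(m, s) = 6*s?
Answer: -75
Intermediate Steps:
H(J, y) = 3 (H(J, y) = 4 - 1 = 3)
f(E) = 3*E (f(E) = E*3 = 3*E)
M(h) = 78 (M(h) = 6*13 = 78)
H(-486, -224) - M(f(-9)) = 3 - 1*78 = 3 - 78 = -75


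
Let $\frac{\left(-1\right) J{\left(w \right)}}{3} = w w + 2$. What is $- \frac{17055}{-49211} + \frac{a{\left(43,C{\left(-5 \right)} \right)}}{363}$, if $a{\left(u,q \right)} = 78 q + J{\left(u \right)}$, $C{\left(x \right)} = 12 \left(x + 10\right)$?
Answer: $- \frac{12256746}{5954531} \approx -2.0584$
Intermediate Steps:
$J{\left(w \right)} = -6 - 3 w^{2}$ ($J{\left(w \right)} = - 3 \left(w w + 2\right) = - 3 \left(w^{2} + 2\right) = - 3 \left(2 + w^{2}\right) = -6 - 3 w^{2}$)
$C{\left(x \right)} = 120 + 12 x$ ($C{\left(x \right)} = 12 \left(10 + x\right) = 120 + 12 x$)
$a{\left(u,q \right)} = -6 - 3 u^{2} + 78 q$ ($a{\left(u,q \right)} = 78 q - \left(6 + 3 u^{2}\right) = -6 - 3 u^{2} + 78 q$)
$- \frac{17055}{-49211} + \frac{a{\left(43,C{\left(-5 \right)} \right)}}{363} = - \frac{17055}{-49211} + \frac{-6 - 3 \cdot 43^{2} + 78 \left(120 + 12 \left(-5\right)\right)}{363} = \left(-17055\right) \left(- \frac{1}{49211}\right) + \left(-6 - 5547 + 78 \left(120 - 60\right)\right) \frac{1}{363} = \frac{17055}{49211} + \left(-6 - 5547 + 78 \cdot 60\right) \frac{1}{363} = \frac{17055}{49211} + \left(-6 - 5547 + 4680\right) \frac{1}{363} = \frac{17055}{49211} - \frac{291}{121} = - \frac{12256746}{5954531}$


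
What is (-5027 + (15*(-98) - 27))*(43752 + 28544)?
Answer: -471659104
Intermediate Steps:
(-5027 + (15*(-98) - 27))*(43752 + 28544) = (-5027 + (-1470 - 27))*72296 = (-5027 - 1497)*72296 = -6524*72296 = -471659104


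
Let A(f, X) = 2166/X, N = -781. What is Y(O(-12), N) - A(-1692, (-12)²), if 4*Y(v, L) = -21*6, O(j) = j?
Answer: -1117/24 ≈ -46.542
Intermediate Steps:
Y(v, L) = -63/2 (Y(v, L) = (-21*6)/4 = (¼)*(-126) = -63/2)
Y(O(-12), N) - A(-1692, (-12)²) = -63/2 - 2166/((-12)²) = -63/2 - 2166/144 = -63/2 - 1*361/24 = -63/2 - 361/24 = -1117/24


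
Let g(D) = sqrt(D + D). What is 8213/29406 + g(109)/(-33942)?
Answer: 8213/29406 - sqrt(218)/33942 ≈ 0.27886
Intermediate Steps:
g(D) = sqrt(2)*sqrt(D) (g(D) = sqrt(2*D) = sqrt(2)*sqrt(D))
8213/29406 + g(109)/(-33942) = 8213/29406 + (sqrt(2)*sqrt(109))/(-33942) = 8213*(1/29406) + sqrt(218)*(-1/33942) = 8213/29406 - sqrt(218)/33942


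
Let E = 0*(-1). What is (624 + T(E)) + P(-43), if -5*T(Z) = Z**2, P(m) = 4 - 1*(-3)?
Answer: 631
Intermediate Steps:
P(m) = 7 (P(m) = 4 + 3 = 7)
E = 0
T(Z) = -Z**2/5
(624 + T(E)) + P(-43) = (624 - 1/5*0**2) + 7 = (624 - 1/5*0) + 7 = (624 + 0) + 7 = 624 + 7 = 631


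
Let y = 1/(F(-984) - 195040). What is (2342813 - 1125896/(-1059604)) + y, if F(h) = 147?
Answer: 120953282981885490/51627350593 ≈ 2.3428e+6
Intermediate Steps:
y = -1/194893 (y = 1/(147 - 195040) = 1/(-194893) = -1/194893 ≈ -5.1310e-6)
(2342813 - 1125896/(-1059604)) + y = (2342813 - 1125896/(-1059604)) - 1/194893 = (2342813 - 1125896*(-1/1059604)) - 1/194893 = (2342813 + 281474/264901) - 1/194893 = 620613787987/264901 - 1/194893 = 120953282981885490/51627350593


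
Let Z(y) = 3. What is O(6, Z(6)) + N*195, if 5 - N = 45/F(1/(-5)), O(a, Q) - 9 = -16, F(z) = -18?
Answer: 2911/2 ≈ 1455.5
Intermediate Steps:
O(a, Q) = -7 (O(a, Q) = 9 - 16 = -7)
N = 15/2 (N = 5 - 45/(-18) = 5 - 45*(-1)/18 = 5 - 1*(-5/2) = 5 + 5/2 = 15/2 ≈ 7.5000)
O(6, Z(6)) + N*195 = -7 + (15/2)*195 = -7 + 2925/2 = 2911/2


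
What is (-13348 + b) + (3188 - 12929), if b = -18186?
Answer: -41275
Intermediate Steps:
(-13348 + b) + (3188 - 12929) = (-13348 - 18186) + (3188 - 12929) = -31534 - 9741 = -41275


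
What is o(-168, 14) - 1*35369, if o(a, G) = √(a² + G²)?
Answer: -35369 + 14*√145 ≈ -35200.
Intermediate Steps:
o(a, G) = √(G² + a²)
o(-168, 14) - 1*35369 = √(14² + (-168)²) - 1*35369 = √(196 + 28224) - 35369 = √28420 - 35369 = 14*√145 - 35369 = -35369 + 14*√145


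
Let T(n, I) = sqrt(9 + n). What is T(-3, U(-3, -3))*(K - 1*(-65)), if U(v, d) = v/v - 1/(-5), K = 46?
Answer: 111*sqrt(6) ≈ 271.89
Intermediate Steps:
U(v, d) = 6/5 (U(v, d) = 1 - 1*(-1/5) = 1 + 1/5 = 6/5)
T(-3, U(-3, -3))*(K - 1*(-65)) = sqrt(9 - 3)*(46 - 1*(-65)) = sqrt(6)*(46 + 65) = sqrt(6)*111 = 111*sqrt(6)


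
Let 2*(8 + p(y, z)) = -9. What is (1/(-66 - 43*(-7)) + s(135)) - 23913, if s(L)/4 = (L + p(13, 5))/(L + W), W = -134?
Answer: -5504404/235 ≈ -23423.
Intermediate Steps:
p(y, z) = -25/2 (p(y, z) = -8 + (½)*(-9) = -8 - 9/2 = -25/2)
s(L) = 4*(-25/2 + L)/(-134 + L) (s(L) = 4*((L - 25/2)/(L - 134)) = 4*((-25/2 + L)/(-134 + L)) = 4*(-25/2 + L)/(-134 + L))
(1/(-66 - 43*(-7)) + s(135)) - 23913 = (1/(-66 - 43*(-7)) + 2*(-25 + 2*135)/(-134 + 135)) - 23913 = (1/(-66 + 301) + 2*(-25 + 270)/1) - 23913 = (1/235 + 2*1*245) - 23913 = (1/235 + 490) - 23913 = 115151/235 - 23913 = -5504404/235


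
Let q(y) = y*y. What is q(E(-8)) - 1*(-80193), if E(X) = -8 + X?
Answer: 80449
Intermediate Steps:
q(y) = y²
q(E(-8)) - 1*(-80193) = (-8 - 8)² - 1*(-80193) = (-16)² + 80193 = 256 + 80193 = 80449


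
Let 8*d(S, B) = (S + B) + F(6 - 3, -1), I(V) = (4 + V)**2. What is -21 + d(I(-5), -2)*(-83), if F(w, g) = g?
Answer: -1/4 ≈ -0.25000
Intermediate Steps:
d(S, B) = -1/8 + B/8 + S/8 (d(S, B) = ((S + B) - 1)/8 = ((B + S) - 1)/8 = (-1 + B + S)/8 = -1/8 + B/8 + S/8)
-21 + d(I(-5), -2)*(-83) = -21 + (-1/8 + (1/8)*(-2) + (4 - 5)**2/8)*(-83) = -21 + (-1/8 - 1/4 + (1/8)*(-1)**2)*(-83) = -21 + (-1/8 - 1/4 + (1/8)*1)*(-83) = -21 + (-1/8 - 1/4 + 1/8)*(-83) = -21 - 1/4*(-83) = -21 + 83/4 = -1/4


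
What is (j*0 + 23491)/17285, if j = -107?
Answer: 23491/17285 ≈ 1.3590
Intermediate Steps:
(j*0 + 23491)/17285 = (-107*0 + 23491)/17285 = (0 + 23491)*(1/17285) = 23491*(1/17285) = 23491/17285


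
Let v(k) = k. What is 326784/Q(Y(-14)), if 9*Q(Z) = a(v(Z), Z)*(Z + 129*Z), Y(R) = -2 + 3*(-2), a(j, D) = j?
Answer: 22977/65 ≈ 353.49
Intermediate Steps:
Y(R) = -8 (Y(R) = -2 - 6 = -8)
Q(Z) = 130*Z**2/9 (Q(Z) = (Z*(Z + 129*Z))/9 = (Z*(130*Z))/9 = (130*Z**2)/9 = 130*Z**2/9)
326784/Q(Y(-14)) = 326784/(((130/9)*(-8)**2)) = 326784/(((130/9)*64)) = 326784/(8320/9) = 326784*(9/8320) = 22977/65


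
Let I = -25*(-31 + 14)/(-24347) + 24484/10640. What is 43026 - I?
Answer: 2786345801033/64763020 ≈ 43024.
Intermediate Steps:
I = 147897487/64763020 (I = -25*(-17)*(-1/24347) + 24484*(1/10640) = 425*(-1/24347) + 6121/2660 = -425/24347 + 6121/2660 = 147897487/64763020 ≈ 2.2837)
43026 - I = 43026 - 1*147897487/64763020 = 43026 - 147897487/64763020 = 2786345801033/64763020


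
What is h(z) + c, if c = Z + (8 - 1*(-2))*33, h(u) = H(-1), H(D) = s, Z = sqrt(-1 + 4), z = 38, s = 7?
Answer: 337 + sqrt(3) ≈ 338.73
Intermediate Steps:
Z = sqrt(3) ≈ 1.7320
H(D) = 7
h(u) = 7
c = 330 + sqrt(3) (c = sqrt(3) + (8 - 1*(-2))*33 = sqrt(3) + (8 + 2)*33 = sqrt(3) + 10*33 = sqrt(3) + 330 = 330 + sqrt(3) ≈ 331.73)
h(z) + c = 7 + (330 + sqrt(3)) = 337 + sqrt(3)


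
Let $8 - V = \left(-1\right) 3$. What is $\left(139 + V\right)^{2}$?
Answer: $22500$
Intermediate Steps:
$V = 11$ ($V = 8 - \left(-1\right) 3 = 8 - -3 = 8 + 3 = 11$)
$\left(139 + V\right)^{2} = \left(139 + 11\right)^{2} = 150^{2} = 22500$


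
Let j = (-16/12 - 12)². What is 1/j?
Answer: 9/1600 ≈ 0.0056250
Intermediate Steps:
j = 1600/9 (j = (-16*1/12 - 12)² = (-4/3 - 12)² = (-40/3)² = 1600/9 ≈ 177.78)
1/j = 1/(1600/9) = 9/1600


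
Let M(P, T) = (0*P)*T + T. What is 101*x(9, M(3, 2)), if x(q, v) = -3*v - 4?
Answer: -1010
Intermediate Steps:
M(P, T) = T (M(P, T) = 0*T + T = 0 + T = T)
x(q, v) = -4 - 3*v
101*x(9, M(3, 2)) = 101*(-4 - 3*2) = 101*(-4 - 6) = 101*(-10) = -1010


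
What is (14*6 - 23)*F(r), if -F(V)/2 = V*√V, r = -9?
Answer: 3294*I ≈ 3294.0*I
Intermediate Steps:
F(V) = -2*V^(3/2) (F(V) = -2*V*√V = -2*V^(3/2))
(14*6 - 23)*F(r) = (14*6 - 23)*(-(-54)*I) = (84 - 23)*(-(-54)*I) = 61*(54*I) = 3294*I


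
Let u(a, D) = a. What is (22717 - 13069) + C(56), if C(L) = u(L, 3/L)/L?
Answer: 9649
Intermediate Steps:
C(L) = 1 (C(L) = L/L = 1)
(22717 - 13069) + C(56) = (22717 - 13069) + 1 = 9648 + 1 = 9649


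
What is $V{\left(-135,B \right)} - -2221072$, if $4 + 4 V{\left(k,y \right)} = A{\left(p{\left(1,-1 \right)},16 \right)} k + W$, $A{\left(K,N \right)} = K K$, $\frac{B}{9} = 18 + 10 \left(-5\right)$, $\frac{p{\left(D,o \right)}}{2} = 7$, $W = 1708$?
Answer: $2214883$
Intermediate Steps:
$p{\left(D,o \right)} = 14$ ($p{\left(D,o \right)} = 2 \cdot 7 = 14$)
$B = -288$ ($B = 9 \left(18 + 10 \left(-5\right)\right) = 9 \left(18 - 50\right) = 9 \left(-32\right) = -288$)
$A{\left(K,N \right)} = K^{2}$
$V{\left(k,y \right)} = 426 + 49 k$ ($V{\left(k,y \right)} = -1 + \frac{14^{2} k + 1708}{4} = -1 + \frac{196 k + 1708}{4} = -1 + \frac{1708 + 196 k}{4} = -1 + \left(427 + 49 k\right) = 426 + 49 k$)
$V{\left(-135,B \right)} - -2221072 = \left(426 + 49 \left(-135\right)\right) - -2221072 = \left(426 - 6615\right) + 2221072 = -6189 + 2221072 = 2214883$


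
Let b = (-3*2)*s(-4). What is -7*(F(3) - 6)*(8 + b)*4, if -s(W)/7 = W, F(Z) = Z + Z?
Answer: 0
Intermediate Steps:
F(Z) = 2*Z
s(W) = -7*W
b = -168 (b = (-3*2)*(-7*(-4)) = -6*28 = -168)
-7*(F(3) - 6)*(8 + b)*4 = -7*(2*3 - 6)*(8 - 168)*4 = -7*(6 - 6)*(-160)*4 = -0*(-160)*4 = -7*0*4 = 0*4 = 0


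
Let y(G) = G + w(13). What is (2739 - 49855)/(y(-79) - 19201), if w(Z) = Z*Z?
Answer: 47116/19111 ≈ 2.4654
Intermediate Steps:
w(Z) = Z²
y(G) = 169 + G (y(G) = G + 13² = G + 169 = 169 + G)
(2739 - 49855)/(y(-79) - 19201) = (2739 - 49855)/((169 - 79) - 19201) = -47116/(90 - 19201) = -47116/(-19111) = -47116*(-1/19111) = 47116/19111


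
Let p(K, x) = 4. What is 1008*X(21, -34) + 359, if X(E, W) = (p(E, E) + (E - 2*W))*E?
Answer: 1968983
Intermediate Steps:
X(E, W) = E*(4 + E - 2*W) (X(E, W) = (4 + (E - 2*W))*E = (4 + E - 2*W)*E = E*(4 + E - 2*W))
1008*X(21, -34) + 359 = 1008*(21*(4 + 21 - 2*(-34))) + 359 = 1008*(21*(4 + 21 + 68)) + 359 = 1008*(21*93) + 359 = 1008*1953 + 359 = 1968624 + 359 = 1968983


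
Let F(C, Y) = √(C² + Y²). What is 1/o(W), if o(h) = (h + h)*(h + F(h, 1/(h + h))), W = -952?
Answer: -1812608 - √3285547761665 ≈ -3.6252e+6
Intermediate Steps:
o(h) = 2*h*(h + √(h² + 1/(4*h²))) (o(h) = (h + h)*(h + √(h² + (1/(h + h))²)) = (2*h)*(h + √(h² + (1/(2*h))²)) = (2*h)*(h + √(h² + 1/(4*h²))) = 2*h*(h + √(h² + 1/(4*h²))))
1/o(W) = 1/(-952*(√((1 + 4*(-952)⁴)/(-952)²) + 2*(-952))) = 1/(-952*(√((1 + 4*821386940416)/906304) - 1904)) = 1/(-952*(√((1 + 3285547761664)/906304) - 1904)) = 1/(-952*(√((1/906304)*3285547761665) - 1904)) = 1/(-952*(√(3285547761665/906304) - 1904)) = 1/(-952*(√3285547761665/952 - 1904)) = 1/(-952*(-1904 + √3285547761665/952)) = 1/(1812608 - √3285547761665)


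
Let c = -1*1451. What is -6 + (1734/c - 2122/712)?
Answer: -5256151/516556 ≈ -10.175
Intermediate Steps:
c = -1451
-6 + (1734/c - 2122/712) = -6 + (1734/(-1451) - 2122/712) = -6 + (1734*(-1/1451) - 2122*1/712) = -6 + (-1734/1451 - 1061/356) = -6 - 2156815/516556 = -5256151/516556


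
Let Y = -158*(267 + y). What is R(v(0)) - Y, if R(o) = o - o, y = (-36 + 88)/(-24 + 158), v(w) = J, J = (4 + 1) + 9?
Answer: 2830570/67 ≈ 42247.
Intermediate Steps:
J = 14 (J = 5 + 9 = 14)
v(w) = 14
y = 26/67 (y = 52/134 = 52*(1/134) = 26/67 ≈ 0.38806)
R(o) = 0
Y = -2830570/67 (Y = -158*(267 + 26/67) = -158*17915/67 = -2830570/67 ≈ -42247.)
R(v(0)) - Y = 0 - 1*(-2830570/67) = 0 + 2830570/67 = 2830570/67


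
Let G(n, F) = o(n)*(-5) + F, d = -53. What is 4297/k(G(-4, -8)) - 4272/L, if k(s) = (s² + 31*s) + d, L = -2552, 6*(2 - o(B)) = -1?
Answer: -43922910/3240083 ≈ -13.556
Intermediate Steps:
o(B) = 13/6 (o(B) = 2 - ⅙*(-1) = 2 + ⅙ = 13/6)
G(n, F) = -65/6 + F (G(n, F) = (13/6)*(-5) + F = -65/6 + F)
k(s) = -53 + s² + 31*s (k(s) = (s² + 31*s) - 53 = -53 + s² + 31*s)
4297/k(G(-4, -8)) - 4272/L = 4297/(-53 + (-65/6 - 8)² + 31*(-65/6 - 8)) - 4272/(-2552) = 4297/(-53 + (-113/6)² + 31*(-113/6)) - 4272*(-1/2552) = 4297/(-53 + 12769/36 - 3503/6) + 534/319 = 4297/(-10157/36) + 534/319 = 4297*(-36/10157) + 534/319 = -154692/10157 + 534/319 = -43922910/3240083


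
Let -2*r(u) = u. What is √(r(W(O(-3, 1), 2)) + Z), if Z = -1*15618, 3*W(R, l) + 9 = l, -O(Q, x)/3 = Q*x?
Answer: I*√562206/6 ≈ 124.97*I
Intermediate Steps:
O(Q, x) = -3*Q*x
W(R, l) = -3 + l/3
r(u) = -u/2
Z = -15618
√(r(W(O(-3, 1), 2)) + Z) = √(-(-3 + (⅓)*2)/2 - 15618) = √(-(-3 + ⅔)/2 - 15618) = √(-½*(-7/3) - 15618) = √(7/6 - 15618) = √(-93701/6) = I*√562206/6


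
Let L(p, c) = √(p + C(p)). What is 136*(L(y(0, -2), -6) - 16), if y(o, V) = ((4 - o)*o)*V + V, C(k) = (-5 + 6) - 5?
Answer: -2176 + 136*I*√6 ≈ -2176.0 + 333.13*I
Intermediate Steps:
C(k) = -4 (C(k) = 1 - 5 = -4)
y(o, V) = V + V*o*(4 - o) (y(o, V) = (o*(4 - o))*V + V = V*o*(4 - o) + V = V + V*o*(4 - o))
L(p, c) = √(-4 + p) (L(p, c) = √(p - 4) = √(-4 + p))
136*(L(y(0, -2), -6) - 16) = 136*(√(-4 - 2*(1 - 1*0² + 4*0)) - 16) = 136*(√(-4 - 2*(1 - 1*0 + 0)) - 16) = 136*(√(-4 - 2*(1 + 0 + 0)) - 16) = 136*(√(-4 - 2*1) - 16) = 136*(√(-4 - 2) - 16) = 136*(√(-6) - 16) = 136*(I*√6 - 16) = 136*(-16 + I*√6) = -2176 + 136*I*√6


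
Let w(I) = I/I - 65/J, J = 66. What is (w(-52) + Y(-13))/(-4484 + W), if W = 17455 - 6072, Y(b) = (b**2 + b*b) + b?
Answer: 21451/455334 ≈ 0.047110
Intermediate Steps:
Y(b) = b + 2*b**2 (Y(b) = (b**2 + b**2) + b = 2*b**2 + b = b + 2*b**2)
w(I) = 1/66 (w(I) = I/I - 65/66 = 1 - 65*1/66 = 1 - 65/66 = 1/66)
W = 11383
(w(-52) + Y(-13))/(-4484 + W) = (1/66 - 13*(1 + 2*(-13)))/(-4484 + 11383) = (1/66 - 13*(1 - 26))/6899 = (1/66 - 13*(-25))*(1/6899) = (1/66 + 325)*(1/6899) = (21451/66)*(1/6899) = 21451/455334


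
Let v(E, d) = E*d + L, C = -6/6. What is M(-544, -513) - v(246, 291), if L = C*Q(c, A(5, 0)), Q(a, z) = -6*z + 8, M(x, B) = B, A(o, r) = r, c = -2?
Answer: -72091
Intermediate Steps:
Q(a, z) = 8 - 6*z
C = -1 (C = -6*1/6 = -1)
L = -8 (L = -(8 - 6*0) = -(8 + 0) = -1*8 = -8)
v(E, d) = -8 + E*d (v(E, d) = E*d - 8 = -8 + E*d)
M(-544, -513) - v(246, 291) = -513 - (-8 + 246*291) = -513 - (-8 + 71586) = -513 - 1*71578 = -513 - 71578 = -72091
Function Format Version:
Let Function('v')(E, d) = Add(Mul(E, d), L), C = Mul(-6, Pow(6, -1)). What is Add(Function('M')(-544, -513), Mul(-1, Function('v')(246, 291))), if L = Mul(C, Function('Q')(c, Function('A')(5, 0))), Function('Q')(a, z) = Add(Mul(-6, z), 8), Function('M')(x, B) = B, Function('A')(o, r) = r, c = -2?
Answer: -72091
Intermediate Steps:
Function('Q')(a, z) = Add(8, Mul(-6, z))
C = -1 (C = Mul(-6, Rational(1, 6)) = -1)
L = -8 (L = Mul(-1, Add(8, Mul(-6, 0))) = Mul(-1, Add(8, 0)) = Mul(-1, 8) = -8)
Function('v')(E, d) = Add(-8, Mul(E, d)) (Function('v')(E, d) = Add(Mul(E, d), -8) = Add(-8, Mul(E, d)))
Add(Function('M')(-544, -513), Mul(-1, Function('v')(246, 291))) = Add(-513, Mul(-1, Add(-8, Mul(246, 291)))) = Add(-513, Mul(-1, Add(-8, 71586))) = Add(-513, Mul(-1, 71578)) = Add(-513, -71578) = -72091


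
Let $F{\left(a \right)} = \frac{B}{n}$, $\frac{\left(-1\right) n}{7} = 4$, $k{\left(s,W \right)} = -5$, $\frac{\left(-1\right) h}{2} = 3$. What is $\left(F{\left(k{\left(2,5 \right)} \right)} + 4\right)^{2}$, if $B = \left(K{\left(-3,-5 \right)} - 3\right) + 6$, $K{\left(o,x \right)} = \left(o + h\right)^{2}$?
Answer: $1$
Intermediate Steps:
$h = -6$ ($h = \left(-2\right) 3 = -6$)
$n = -28$ ($n = \left(-7\right) 4 = -28$)
$K{\left(o,x \right)} = \left(-6 + o\right)^{2}$ ($K{\left(o,x \right)} = \left(o - 6\right)^{2} = \left(-6 + o\right)^{2}$)
$B = 84$ ($B = \left(\left(-6 - 3\right)^{2} - 3\right) + 6 = \left(\left(-9\right)^{2} - 3\right) + 6 = \left(81 - 3\right) + 6 = 78 + 6 = 84$)
$F{\left(a \right)} = -3$ ($F{\left(a \right)} = \frac{84}{-28} = 84 \left(- \frac{1}{28}\right) = -3$)
$\left(F{\left(k{\left(2,5 \right)} \right)} + 4\right)^{2} = \left(-3 + 4\right)^{2} = 1^{2} = 1$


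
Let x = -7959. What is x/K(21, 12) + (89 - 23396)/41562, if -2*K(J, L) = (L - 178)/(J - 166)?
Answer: 15987633143/1149882 ≈ 13904.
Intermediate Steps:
K(J, L) = -(-178 + L)/(2*(-166 + J)) (K(J, L) = -(L - 178)/(2*(J - 166)) = -(-178 + L)/(2*(-166 + J)))
x/K(21, 12) + (89 - 23396)/41562 = -7959*2*(-166 + 21)/(178 - 1*12) + (89 - 23396)/41562 = -7959*(-290/(178 - 12)) - 23307*1/41562 = -7959/((½)*(-1/145)*166) - 7769/13854 = -7959/(-83/145) - 7769/13854 = -7959*(-145/83) - 7769/13854 = 1154055/83 - 7769/13854 = 15987633143/1149882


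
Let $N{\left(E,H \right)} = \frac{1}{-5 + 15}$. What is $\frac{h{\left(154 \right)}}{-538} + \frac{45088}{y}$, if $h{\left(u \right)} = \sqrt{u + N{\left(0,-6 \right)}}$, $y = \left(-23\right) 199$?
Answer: $- \frac{45088}{4577} - \frac{\sqrt{15410}}{5380} \approx -9.8741$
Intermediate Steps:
$y = -4577$
$N{\left(E,H \right)} = \frac{1}{10}$
$h{\left(u \right)} = \sqrt{\frac{1}{10} + u}$ ($h{\left(u \right)} = \sqrt{u + \frac{1}{10}} = \sqrt{\frac{1}{10} + u}$)
$\frac{h{\left(154 \right)}}{-538} + \frac{45088}{y} = \frac{\frac{1}{10} \sqrt{10 + 100 \cdot 154}}{-538} + \frac{45088}{-4577} = \frac{\sqrt{10 + 15400}}{10} \left(- \frac{1}{538}\right) + 45088 \left(- \frac{1}{4577}\right) = \frac{\sqrt{15410}}{10} \left(- \frac{1}{538}\right) - \frac{45088}{4577} = - \frac{\sqrt{15410}}{5380} - \frac{45088}{4577} = - \frac{45088}{4577} - \frac{\sqrt{15410}}{5380}$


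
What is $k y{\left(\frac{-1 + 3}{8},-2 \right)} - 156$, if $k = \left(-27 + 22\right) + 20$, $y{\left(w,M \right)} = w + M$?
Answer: $- \frac{729}{4} \approx -182.25$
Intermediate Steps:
$y{\left(w,M \right)} = M + w$
$k = 15$ ($k = -5 + 20 = 15$)
$k y{\left(\frac{-1 + 3}{8},-2 \right)} - 156 = 15 \left(-2 + \frac{-1 + 3}{8}\right) - 156 = 15 \left(-2 + 2 \cdot \frac{1}{8}\right) - 156 = 15 \left(-2 + \frac{1}{4}\right) - 156 = 15 \left(- \frac{7}{4}\right) - 156 = - \frac{105}{4} - 156 = - \frac{729}{4}$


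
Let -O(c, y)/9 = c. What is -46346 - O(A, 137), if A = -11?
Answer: -46445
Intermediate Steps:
O(c, y) = -9*c
-46346 - O(A, 137) = -46346 - (-9)*(-11) = -46346 - 1*99 = -46346 - 99 = -46445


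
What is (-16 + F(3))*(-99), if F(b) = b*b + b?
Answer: 396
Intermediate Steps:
F(b) = b + b² (F(b) = b² + b = b + b²)
(-16 + F(3))*(-99) = (-16 + 3*(1 + 3))*(-99) = (-16 + 3*4)*(-99) = (-16 + 12)*(-99) = -4*(-99) = 396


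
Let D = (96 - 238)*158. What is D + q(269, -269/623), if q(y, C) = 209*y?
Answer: 33785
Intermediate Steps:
D = -22436 (D = -142*158 = -22436)
D + q(269, -269/623) = -22436 + 209*269 = -22436 + 56221 = 33785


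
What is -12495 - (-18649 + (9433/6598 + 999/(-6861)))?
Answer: 92842182267/15089626 ≈ 6152.7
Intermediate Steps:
-12495 - (-18649 + (9433/6598 + 999/(-6861))) = -12495 - (-18649 + (9433*(1/6598) + 999*(-1/6861))) = -12495 - (-18649 + (9433/6598 - 333/2287)) = -12495 - (-18649 + 19376137/15089626) = -12495 - 1*(-281387059137/15089626) = -12495 + 281387059137/15089626 = 92842182267/15089626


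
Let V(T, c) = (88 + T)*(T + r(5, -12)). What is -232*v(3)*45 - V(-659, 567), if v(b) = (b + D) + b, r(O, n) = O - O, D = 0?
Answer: -438929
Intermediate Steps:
r(O, n) = 0
v(b) = 2*b (v(b) = (b + 0) + b = b + b = 2*b)
V(T, c) = T*(88 + T) (V(T, c) = (88 + T)*(T + 0) = (88 + T)*T = T*(88 + T))
-232*v(3)*45 - V(-659, 567) = -232*2*3*45 - (-659)*(88 - 659) = -232*6*45 - (-659)*(-571) = -29*48*45 - 1*376289 = -1392*45 - 376289 = -62640 - 376289 = -438929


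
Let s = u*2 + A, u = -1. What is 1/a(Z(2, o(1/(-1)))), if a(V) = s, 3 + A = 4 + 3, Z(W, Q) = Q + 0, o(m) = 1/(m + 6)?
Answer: ½ ≈ 0.50000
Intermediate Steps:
o(m) = 1/(6 + m)
Z(W, Q) = Q
A = 4 (A = -3 + (4 + 3) = -3 + 7 = 4)
s = 2 (s = -1*2 + 4 = -2 + 4 = 2)
a(V) = 2
1/a(Z(2, o(1/(-1)))) = 1/2 = ½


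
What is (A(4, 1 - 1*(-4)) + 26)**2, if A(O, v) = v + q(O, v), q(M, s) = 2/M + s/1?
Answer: 5329/4 ≈ 1332.3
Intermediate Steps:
q(M, s) = s + 2/M (q(M, s) = 2/M + s*1 = 2/M + s = s + 2/M)
A(O, v) = 2*v + 2/O (A(O, v) = v + (v + 2/O) = 2*v + 2/O)
(A(4, 1 - 1*(-4)) + 26)**2 = ((2*(1 - 1*(-4)) + 2/4) + 26)**2 = ((2*(1 + 4) + 2*(1/4)) + 26)**2 = ((2*5 + 1/2) + 26)**2 = ((10 + 1/2) + 26)**2 = (21/2 + 26)**2 = (73/2)**2 = 5329/4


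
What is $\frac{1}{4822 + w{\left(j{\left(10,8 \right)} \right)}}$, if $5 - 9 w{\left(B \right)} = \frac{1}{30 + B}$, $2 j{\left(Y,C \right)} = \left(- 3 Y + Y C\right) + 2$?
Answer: $\frac{56}{270063} \approx 0.00020736$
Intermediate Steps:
$j{\left(Y,C \right)} = 1 - \frac{3 Y}{2} + \frac{C Y}{2}$ ($j{\left(Y,C \right)} = \frac{\left(- 3 Y + Y C\right) + 2}{2} = \frac{\left(- 3 Y + C Y\right) + 2}{2} = \frac{2 - 3 Y + C Y}{2} = 1 - \frac{3 Y}{2} + \frac{C Y}{2}$)
$w{\left(B \right)} = \frac{5}{9} - \frac{1}{9 \left(30 + B\right)}$
$\frac{1}{4822 + w{\left(j{\left(10,8 \right)} \right)}} = \frac{1}{4822 + \frac{149 + 5 \left(1 - 15 + \frac{1}{2} \cdot 8 \cdot 10\right)}{9 \left(30 + \left(1 - 15 + \frac{1}{2} \cdot 8 \cdot 10\right)\right)}} = \frac{1}{4822 + \frac{149 + 5 \left(1 - 15 + 40\right)}{9 \left(30 + \left(1 - 15 + 40\right)\right)}} = \frac{1}{4822 + \frac{149 + 5 \cdot 26}{9 \left(30 + 26\right)}} = \frac{1}{4822 + \frac{149 + 130}{9 \cdot 56}} = \frac{1}{4822 + \frac{1}{9} \cdot \frac{1}{56} \cdot 279} = \frac{1}{4822 + \frac{31}{56}} = \frac{1}{\frac{270063}{56}} = \frac{56}{270063}$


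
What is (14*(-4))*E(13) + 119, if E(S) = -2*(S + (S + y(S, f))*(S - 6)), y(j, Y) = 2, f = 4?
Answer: 13335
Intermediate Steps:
E(S) = -2*S - 2*(-6 + S)*(2 + S) (E(S) = -2*(S + (S + 2)*(S - 6)) = -2*(S + (2 + S)*(-6 + S)) = -2*(S + (-6 + S)*(2 + S)) = -2*S - 2*(-6 + S)*(2 + S))
(14*(-4))*E(13) + 119 = (14*(-4))*(24 - 2*13**2 + 6*13) + 119 = -56*(24 - 2*169 + 78) + 119 = -56*(24 - 338 + 78) + 119 = -56*(-236) + 119 = 13216 + 119 = 13335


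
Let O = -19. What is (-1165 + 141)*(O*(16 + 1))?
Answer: 330752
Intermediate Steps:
(-1165 + 141)*(O*(16 + 1)) = (-1165 + 141)*(-19*(16 + 1)) = -(-19456)*17 = -1024*(-323) = 330752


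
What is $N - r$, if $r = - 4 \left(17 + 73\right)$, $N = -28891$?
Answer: $-28531$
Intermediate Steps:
$r = -360$ ($r = \left(-4\right) 90 = -360$)
$N - r = -28891 - -360 = -28891 + 360 = -28531$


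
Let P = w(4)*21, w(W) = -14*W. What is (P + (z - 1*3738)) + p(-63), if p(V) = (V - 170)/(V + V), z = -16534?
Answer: -2702215/126 ≈ -21446.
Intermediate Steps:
p(V) = (-170 + V)/(2*V) (p(V) = (-170 + V)/((2*V)) = (-170 + V)*(1/(2*V)) = (-170 + V)/(2*V))
P = -1176 (P = -14*4*21 = -56*21 = -1176)
(P + (z - 1*3738)) + p(-63) = (-1176 + (-16534 - 1*3738)) + (½)*(-170 - 63)/(-63) = (-1176 + (-16534 - 3738)) + (½)*(-1/63)*(-233) = (-1176 - 20272) + 233/126 = -21448 + 233/126 = -2702215/126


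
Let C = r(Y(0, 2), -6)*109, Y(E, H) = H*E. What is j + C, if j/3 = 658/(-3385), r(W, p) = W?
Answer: -1974/3385 ≈ -0.58316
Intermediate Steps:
Y(E, H) = E*H
j = -1974/3385 (j = 3*(658/(-3385)) = 3*(658*(-1/3385)) = 3*(-658/3385) = -1974/3385 ≈ -0.58316)
C = 0 (C = (0*2)*109 = 0*109 = 0)
j + C = -1974/3385 + 0 = -1974/3385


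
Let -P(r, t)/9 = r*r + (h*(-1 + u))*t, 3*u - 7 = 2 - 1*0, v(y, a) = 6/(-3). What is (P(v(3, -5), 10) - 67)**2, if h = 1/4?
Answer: 21904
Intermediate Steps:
v(y, a) = -2 (v(y, a) = 6*(-1/3) = -2)
u = 3 (u = 7/3 + (2 - 1*0)/3 = 7/3 + (2 + 0)/3 = 7/3 + (1/3)*2 = 7/3 + 2/3 = 3)
h = 1/4 ≈ 0.25000
P(r, t) = -9*r**2 - 9*t/2 (P(r, t) = -9*(r*r + ((-1 + 3)/4)*t) = -9*(r**2 + ((1/4)*2)*t) = -9*(r**2 + t/2) = -9*r**2 - 9*t/2)
(P(v(3, -5), 10) - 67)**2 = ((-9*(-2)**2 - 9/2*10) - 67)**2 = ((-9*4 - 45) - 67)**2 = ((-36 - 45) - 67)**2 = (-81 - 67)**2 = (-148)**2 = 21904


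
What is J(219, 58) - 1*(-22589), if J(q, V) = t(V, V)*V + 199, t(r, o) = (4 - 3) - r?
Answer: 19482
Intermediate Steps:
t(r, o) = 1 - r
J(q, V) = 199 + V*(1 - V) (J(q, V) = (1 - V)*V + 199 = V*(1 - V) + 199 = 199 + V*(1 - V))
J(219, 58) - 1*(-22589) = (199 - 1*58*(-1 + 58)) - 1*(-22589) = (199 - 1*58*57) + 22589 = (199 - 3306) + 22589 = -3107 + 22589 = 19482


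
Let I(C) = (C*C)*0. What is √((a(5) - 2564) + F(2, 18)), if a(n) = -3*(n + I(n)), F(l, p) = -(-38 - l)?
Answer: I*√2539 ≈ 50.388*I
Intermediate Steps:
F(l, p) = 38 + l
I(C) = 0 (I(C) = C²*0 = 0)
a(n) = -3*n (a(n) = -3*(n + 0) = -3*n)
√((a(5) - 2564) + F(2, 18)) = √((-3*5 - 2564) + (38 + 2)) = √((-15 - 2564) + 40) = √(-2579 + 40) = √(-2539) = I*√2539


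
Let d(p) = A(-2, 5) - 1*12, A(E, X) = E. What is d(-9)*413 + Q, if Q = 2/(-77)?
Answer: -445216/77 ≈ -5782.0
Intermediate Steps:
Q = -2/77 (Q = 2*(-1/77) = -2/77 ≈ -0.025974)
d(p) = -14 (d(p) = -2 - 1*12 = -2 - 12 = -14)
d(-9)*413 + Q = -14*413 - 2/77 = -5782 - 2/77 = -445216/77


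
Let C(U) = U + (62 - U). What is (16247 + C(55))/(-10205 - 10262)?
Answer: -16309/20467 ≈ -0.79684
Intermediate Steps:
C(U) = 62
(16247 + C(55))/(-10205 - 10262) = (16247 + 62)/(-10205 - 10262) = 16309/(-20467) = 16309*(-1/20467) = -16309/20467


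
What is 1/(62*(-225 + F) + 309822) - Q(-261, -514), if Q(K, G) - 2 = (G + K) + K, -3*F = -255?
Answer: 311380829/301142 ≈ 1034.0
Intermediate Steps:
F = 85 (F = -⅓*(-255) = 85)
Q(K, G) = 2 + G + 2*K (Q(K, G) = 2 + ((G + K) + K) = 2 + (G + 2*K) = 2 + G + 2*K)
1/(62*(-225 + F) + 309822) - Q(-261, -514) = 1/(62*(-225 + 85) + 309822) - (2 - 514 + 2*(-261)) = 1/(62*(-140) + 309822) - (2 - 514 - 522) = 1/(-8680 + 309822) - 1*(-1034) = 1/301142 + 1034 = 311380829/301142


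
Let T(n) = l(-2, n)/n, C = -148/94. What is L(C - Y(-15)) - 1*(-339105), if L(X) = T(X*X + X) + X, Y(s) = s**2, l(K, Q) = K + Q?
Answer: 899103506385394/2653166403 ≈ 3.3888e+5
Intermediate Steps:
C = -74/47 (C = -148*1/94 = -74/47 ≈ -1.5745)
T(n) = (-2 + n)/n
L(X) = X + (-2 + X + X**2)/(X + X**2) (L(X) = (-2 + (X*X + X))/(X*X + X) + X = (-2 + (X**2 + X))/(X**2 + X) + X = (-2 + (X + X**2))/(X + X**2) + X = (-2 + X + X**2)/(X + X**2) + X = X + (-2 + X + X**2)/(X + X**2))
L(C - Y(-15)) - 1*(-339105) = (-2 + (-74/47 - 1*(-15)**2) + (-74/47 - 1*(-15)**2)**3 + 2*(-74/47 - 1*(-15)**2)**2)/((-74/47 - 1*(-15)**2)*(1 + (-74/47 - 1*(-15)**2))) - 1*(-339105) = (-2 + (-74/47 - 1*225) + (-74/47 - 1*225)**3 + 2*(-74/47 - 1*225)**2)/((-74/47 - 1*225)*(1 + (-74/47 - 1*225))) + 339105 = (-2 + (-74/47 - 225) + (-74/47 - 225)**3 + 2*(-74/47 - 225)**2)/((-74/47 - 225)*(1 + (-74/47 - 225))) + 339105 = (-2 - 10649/47 + (-10649/47)**3 + 2*(-10649/47)**2)/((-10649/47)*(1 - 10649/47)) + 339105 = -47*(-2 - 10649/47 - 1207609389449/103823 + 2*(113401201/2209))/(10649*(-10602/47)) + 339105 = -47/10649*(-47/10602)*(-2 - 10649/47 - 1207609389449/103823 + 226802402/2209) + 339105 = -47/10649*(-47/10602)*(-1196973407842/103823) + 339105 = -598486703921/2653166403 + 339105 = 899103506385394/2653166403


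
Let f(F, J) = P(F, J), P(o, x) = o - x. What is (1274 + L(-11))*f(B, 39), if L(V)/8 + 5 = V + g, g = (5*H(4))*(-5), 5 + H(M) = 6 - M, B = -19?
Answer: -101268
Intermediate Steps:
H(M) = 1 - M (H(M) = -5 + (6 - M) = 1 - M)
g = 75 (g = (5*(1 - 1*4))*(-5) = (5*(1 - 4))*(-5) = (5*(-3))*(-5) = -15*(-5) = 75)
f(F, J) = F - J
L(V) = 560 + 8*V (L(V) = -40 + 8*(V + 75) = -40 + 8*(75 + V) = -40 + (600 + 8*V) = 560 + 8*V)
(1274 + L(-11))*f(B, 39) = (1274 + (560 + 8*(-11)))*(-19 - 1*39) = (1274 + (560 - 88))*(-19 - 39) = (1274 + 472)*(-58) = 1746*(-58) = -101268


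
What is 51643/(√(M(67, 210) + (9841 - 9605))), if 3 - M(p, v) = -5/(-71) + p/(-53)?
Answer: 51643*√3401183787/903849 ≈ 3332.2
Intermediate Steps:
M(p, v) = 208/71 + p/53 (M(p, v) = 3 - (-5/(-71) + p/(-53)) = 3 - (-5*(-1/71) + p*(-1/53)) = 3 - (5/71 - p/53) = 3 + (-5/71 + p/53) = 208/71 + p/53)
51643/(√(M(67, 210) + (9841 - 9605))) = 51643/(√((208/71 + (1/53)*67) + (9841 - 9605))) = 51643/(√((208/71 + 67/53) + 236)) = 51643/(√(15781/3763 + 236)) = 51643/(√(903849/3763)) = 51643/((√3401183787/3763)) = 51643*(√3401183787/903849) = 51643*√3401183787/903849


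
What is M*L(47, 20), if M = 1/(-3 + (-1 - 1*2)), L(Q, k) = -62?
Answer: 31/3 ≈ 10.333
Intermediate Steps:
M = -1/6 (M = 1/(-3 + (-1 - 2)) = 1/(-3 - 3) = 1/(-6) = -1/6 ≈ -0.16667)
M*L(47, 20) = -1/6*(-62) = 31/3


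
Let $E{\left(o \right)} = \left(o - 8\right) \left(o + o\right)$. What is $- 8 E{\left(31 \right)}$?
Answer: $-11408$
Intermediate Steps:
$E{\left(o \right)} = 2 o \left(-8 + o\right)$ ($E{\left(o \right)} = \left(-8 + o\right) 2 o = 2 o \left(-8 + o\right)$)
$- 8 E{\left(31 \right)} = - 8 \cdot 2 \cdot 31 \left(-8 + 31\right) = - 8 \cdot 2 \cdot 31 \cdot 23 = \left(-8\right) 1426 = -11408$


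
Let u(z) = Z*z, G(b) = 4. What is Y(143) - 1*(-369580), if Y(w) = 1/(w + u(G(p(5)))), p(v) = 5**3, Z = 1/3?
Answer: 160028143/433 ≈ 3.6958e+5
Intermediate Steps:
Z = 1/3 ≈ 0.33333
p(v) = 125
u(z) = z/3
Y(w) = 1/(4/3 + w) (Y(w) = 1/(w + (1/3)*4) = 1/(w + 4/3) = 1/(4/3 + w))
Y(143) - 1*(-369580) = 3/(4 + 3*143) - 1*(-369580) = 3/(4 + 429) + 369580 = 3/433 + 369580 = 160028143/433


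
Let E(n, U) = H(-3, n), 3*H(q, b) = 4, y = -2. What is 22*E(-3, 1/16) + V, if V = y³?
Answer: 64/3 ≈ 21.333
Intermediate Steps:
H(q, b) = 4/3 (H(q, b) = (⅓)*4 = 4/3)
E(n, U) = 4/3
V = -8 (V = (-2)³ = -8)
22*E(-3, 1/16) + V = 22*(4/3) - 8 = 88/3 - 8 = 64/3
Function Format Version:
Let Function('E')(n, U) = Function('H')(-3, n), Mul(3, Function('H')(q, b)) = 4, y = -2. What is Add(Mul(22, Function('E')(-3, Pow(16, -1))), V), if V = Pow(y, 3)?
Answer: Rational(64, 3) ≈ 21.333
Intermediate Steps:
Function('H')(q, b) = Rational(4, 3) (Function('H')(q, b) = Mul(Rational(1, 3), 4) = Rational(4, 3))
Function('E')(n, U) = Rational(4, 3)
V = -8 (V = Pow(-2, 3) = -8)
Add(Mul(22, Function('E')(-3, Pow(16, -1))), V) = Add(Mul(22, Rational(4, 3)), -8) = Add(Rational(88, 3), -8) = Rational(64, 3)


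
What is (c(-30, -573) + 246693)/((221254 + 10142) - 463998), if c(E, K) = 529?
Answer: -123611/116301 ≈ -1.0629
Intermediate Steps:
(c(-30, -573) + 246693)/((221254 + 10142) - 463998) = (529 + 246693)/((221254 + 10142) - 463998) = 247222/(231396 - 463998) = 247222/(-232602) = 247222*(-1/232602) = -123611/116301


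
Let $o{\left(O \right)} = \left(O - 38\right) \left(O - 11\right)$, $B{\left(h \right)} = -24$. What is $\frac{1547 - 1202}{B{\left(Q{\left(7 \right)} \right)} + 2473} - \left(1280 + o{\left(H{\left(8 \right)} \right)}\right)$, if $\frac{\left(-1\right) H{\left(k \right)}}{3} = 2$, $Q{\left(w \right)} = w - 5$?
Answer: $- \frac{4966227}{2449} \approx -2027.9$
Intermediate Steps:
$Q{\left(w \right)} = -5 + w$ ($Q{\left(w \right)} = w - 5 = -5 + w$)
$H{\left(k \right)} = -6$ ($H{\left(k \right)} = \left(-3\right) 2 = -6$)
$o{\left(O \right)} = \left(-38 + O\right) \left(-11 + O\right)$
$\frac{1547 - 1202}{B{\left(Q{\left(7 \right)} \right)} + 2473} - \left(1280 + o{\left(H{\left(8 \right)} \right)}\right) = \frac{1547 - 1202}{-24 + 2473} - \left(1734 + 294\right) = \frac{345}{2449} - 2028 = - \frac{4966227}{2449}$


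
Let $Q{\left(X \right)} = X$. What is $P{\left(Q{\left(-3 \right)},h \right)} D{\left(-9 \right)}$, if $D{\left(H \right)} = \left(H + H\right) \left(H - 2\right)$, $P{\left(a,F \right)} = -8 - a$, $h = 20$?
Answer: $-990$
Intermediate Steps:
$D{\left(H \right)} = 2 H \left(-2 + H\right)$
$P{\left(Q{\left(-3 \right)},h \right)} D{\left(-9 \right)} = \left(-8 - -3\right) 2 \left(-9\right) \left(-2 - 9\right) = \left(-8 + 3\right) 2 \left(-9\right) \left(-11\right) = \left(-5\right) 198 = -990$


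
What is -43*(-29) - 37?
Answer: 1210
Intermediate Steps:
-43*(-29) - 37 = 1247 - 37 = 1210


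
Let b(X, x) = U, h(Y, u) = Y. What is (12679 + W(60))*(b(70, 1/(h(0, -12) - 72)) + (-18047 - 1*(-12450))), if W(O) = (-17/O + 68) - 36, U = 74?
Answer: -1404025763/20 ≈ -7.0201e+7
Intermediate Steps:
W(O) = 32 - 17/O (W(O) = (68 - 17/O) - 36 = 32 - 17/O)
b(X, x) = 74
(12679 + W(60))*(b(70, 1/(h(0, -12) - 72)) + (-18047 - 1*(-12450))) = (12679 + (32 - 17/60))*(74 + (-18047 - 1*(-12450))) = (12679 + (32 - 17*1/60))*(74 + (-18047 + 12450)) = (12679 + (32 - 17/60))*(74 - 5597) = (12679 + 1903/60)*(-5523) = (762643/60)*(-5523) = -1404025763/20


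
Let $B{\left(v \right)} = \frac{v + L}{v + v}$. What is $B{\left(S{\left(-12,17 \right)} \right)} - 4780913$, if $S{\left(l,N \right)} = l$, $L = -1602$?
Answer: $- \frac{19123383}{4} \approx -4.7808 \cdot 10^{6}$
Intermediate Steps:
$B{\left(v \right)} = \frac{-1602 + v}{2 v}$ ($B{\left(v \right)} = \frac{v - 1602}{v + v} = \frac{-1602 + v}{2 v}$)
$B{\left(S{\left(-12,17 \right)} \right)} - 4780913 = \frac{-1602 - 12}{2 \left(-12\right)} - 4780913 = \frac{1}{2} \left(- \frac{1}{12}\right) \left(-1614\right) - 4780913 = \frac{269}{4} - 4780913 = - \frac{19123383}{4}$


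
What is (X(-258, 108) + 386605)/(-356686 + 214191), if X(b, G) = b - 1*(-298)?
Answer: -77329/28499 ≈ -2.7134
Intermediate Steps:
X(b, G) = 298 + b (X(b, G) = b + 298 = 298 + b)
(X(-258, 108) + 386605)/(-356686 + 214191) = ((298 - 258) + 386605)/(-356686 + 214191) = (40 + 386605)/(-142495) = 386645*(-1/142495) = -77329/28499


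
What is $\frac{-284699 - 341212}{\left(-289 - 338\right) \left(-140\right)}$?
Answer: $- \frac{18967}{2660} \approx -7.1304$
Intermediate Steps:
$\frac{-284699 - 341212}{\left(-289 - 338\right) \left(-140\right)} = \frac{-284699 - 341212}{\left(-627\right) \left(-140\right)} = - \frac{625911}{87780} = \left(-625911\right) \frac{1}{87780} = - \frac{18967}{2660}$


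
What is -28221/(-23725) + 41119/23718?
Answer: 1644893953/562709550 ≈ 2.9232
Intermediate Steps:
-28221/(-23725) + 41119/23718 = -28221*(-1/23725) + 41119*(1/23718) = 28221/23725 + 41119/23718 = 1644893953/562709550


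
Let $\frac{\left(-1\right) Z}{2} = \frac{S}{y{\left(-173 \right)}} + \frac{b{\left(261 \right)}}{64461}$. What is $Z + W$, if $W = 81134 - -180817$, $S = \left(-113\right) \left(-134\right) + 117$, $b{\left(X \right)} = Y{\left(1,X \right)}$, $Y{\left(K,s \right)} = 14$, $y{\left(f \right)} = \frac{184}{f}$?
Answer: $\frac{1723641950263}{5930412} \approx 2.9064 \cdot 10^{5}$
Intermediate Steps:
$b{\left(X \right)} = 14$
$S = 15259$ ($S = 15142 + 117 = 15259$)
$W = 261951$ ($W = 81134 + 180817 = 261951$)
$Z = \frac{170164596451}{5930412}$ ($Z = - 2 \left(\frac{15259}{184 \frac{1}{-173}} + \frac{14}{64461}\right) = - 2 \left(\frac{15259}{184 \left(- \frac{1}{173}\right)} + 14 \cdot \frac{1}{64461}\right) = - 2 \left(\frac{15259}{- \frac{184}{173}} + \frac{14}{64461}\right) = - 2 \left(15259 \left(- \frac{173}{184}\right) + \frac{14}{64461}\right) = - 2 \left(- \frac{2639807}{184} + \frac{14}{64461}\right) = \left(-2\right) \left(- \frac{170164596451}{11860824}\right) = \frac{170164596451}{5930412} \approx 28694.0$)
$Z + W = \frac{170164596451}{5930412} + 261951 = \frac{1723641950263}{5930412}$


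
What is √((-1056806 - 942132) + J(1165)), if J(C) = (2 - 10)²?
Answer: I*√1998874 ≈ 1413.8*I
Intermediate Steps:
J(C) = 64 (J(C) = (-8)² = 64)
√((-1056806 - 942132) + J(1165)) = √((-1056806 - 942132) + 64) = √(-1998938 + 64) = √(-1998874) = I*√1998874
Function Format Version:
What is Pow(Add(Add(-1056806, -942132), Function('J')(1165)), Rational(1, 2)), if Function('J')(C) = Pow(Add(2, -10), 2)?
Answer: Mul(I, Pow(1998874, Rational(1, 2))) ≈ Mul(1413.8, I)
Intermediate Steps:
Function('J')(C) = 64 (Function('J')(C) = Pow(-8, 2) = 64)
Pow(Add(Add(-1056806, -942132), Function('J')(1165)), Rational(1, 2)) = Pow(Add(Add(-1056806, -942132), 64), Rational(1, 2)) = Pow(Add(-1998938, 64), Rational(1, 2)) = Pow(-1998874, Rational(1, 2)) = Mul(I, Pow(1998874, Rational(1, 2)))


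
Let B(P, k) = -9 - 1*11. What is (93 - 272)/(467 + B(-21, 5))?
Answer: -179/447 ≈ -0.40045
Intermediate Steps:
B(P, k) = -20 (B(P, k) = -9 - 11 = -20)
(93 - 272)/(467 + B(-21, 5)) = (93 - 272)/(467 - 20) = -179/447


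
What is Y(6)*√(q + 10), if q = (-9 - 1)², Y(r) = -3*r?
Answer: -18*√110 ≈ -188.79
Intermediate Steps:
q = 100 (q = (-10)² = 100)
Y(6)*√(q + 10) = (-3*6)*√(100 + 10) = -18*√110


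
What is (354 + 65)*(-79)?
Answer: -33101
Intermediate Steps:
(354 + 65)*(-79) = 419*(-79) = -33101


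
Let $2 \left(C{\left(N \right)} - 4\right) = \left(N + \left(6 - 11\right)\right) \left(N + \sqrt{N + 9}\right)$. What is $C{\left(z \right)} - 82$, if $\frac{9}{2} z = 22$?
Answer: $- \frac{6340}{81} - \frac{5 \sqrt{5}}{54} \approx -78.479$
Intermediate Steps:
$z = \frac{44}{9}$ ($z = \frac{2}{9} \cdot 22 = \frac{44}{9} \approx 4.8889$)
$C{\left(N \right)} = 4 + \frac{\left(-5 + N\right) \left(N + \sqrt{9 + N}\right)}{2}$ ($C{\left(N \right)} = 4 + \frac{\left(N + \left(6 - 11\right)\right) \left(N + \sqrt{N + 9}\right)}{2} = 4 + \frac{\left(N - 5\right) \left(N + \sqrt{9 + N}\right)}{2} = 4 + \frac{\left(-5 + N\right) \left(N + \sqrt{9 + N}\right)}{2}$)
$C{\left(z \right)} - 82 = \left(4 + \frac{\left(\frac{44}{9}\right)^{2}}{2} - \frac{110}{9} - \frac{5 \sqrt{9 + \frac{44}{9}}}{2} + \frac{1}{2} \cdot \frac{44}{9} \sqrt{9 + \frac{44}{9}}\right) - 82 = \left(4 + \frac{1}{2} \cdot \frac{1936}{81} - \frac{110}{9} - \frac{5 \sqrt{\frac{125}{9}}}{2} + \frac{1}{2} \cdot \frac{44}{9} \sqrt{\frac{125}{9}}\right) - 82 = \left(4 + \frac{968}{81} - \frac{110}{9} - \frac{5 \frac{5 \sqrt{5}}{3}}{2} + \frac{1}{2} \cdot \frac{44}{9} \frac{5 \sqrt{5}}{3}\right) - 82 = \left(4 + \frac{968}{81} - \frac{110}{9} - \frac{25 \sqrt{5}}{6} + \frac{110 \sqrt{5}}{27}\right) - 82 = \left(\frac{302}{81} - \frac{5 \sqrt{5}}{54}\right) - 82 = - \frac{6340}{81} - \frac{5 \sqrt{5}}{54}$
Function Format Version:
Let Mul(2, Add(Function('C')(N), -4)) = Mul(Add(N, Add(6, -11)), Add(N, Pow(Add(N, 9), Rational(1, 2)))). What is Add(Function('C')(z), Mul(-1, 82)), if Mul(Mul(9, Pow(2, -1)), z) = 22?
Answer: Add(Rational(-6340, 81), Mul(Rational(-5, 54), Pow(5, Rational(1, 2)))) ≈ -78.479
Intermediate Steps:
z = Rational(44, 9) (z = Mul(Rational(2, 9), 22) = Rational(44, 9) ≈ 4.8889)
Function('C')(N) = Add(4, Mul(Rational(1, 2), Add(-5, N), Add(N, Pow(Add(9, N), Rational(1, 2))))) (Function('C')(N) = Add(4, Mul(Rational(1, 2), Mul(Add(N, Add(6, -11)), Add(N, Pow(Add(N, 9), Rational(1, 2)))))) = Add(4, Mul(Rational(1, 2), Mul(Add(N, -5), Add(N, Pow(Add(9, N), Rational(1, 2)))))) = Add(4, Mul(Rational(1, 2), Mul(Add(-5, N), Add(N, Pow(Add(9, N), Rational(1, 2)))))) = Add(4, Mul(Rational(1, 2), Add(-5, N), Add(N, Pow(Add(9, N), Rational(1, 2))))))
Add(Function('C')(z), Mul(-1, 82)) = Add(Add(4, Mul(Rational(1, 2), Pow(Rational(44, 9), 2)), Mul(Rational(-5, 2), Rational(44, 9)), Mul(Rational(-5, 2), Pow(Add(9, Rational(44, 9)), Rational(1, 2))), Mul(Rational(1, 2), Rational(44, 9), Pow(Add(9, Rational(44, 9)), Rational(1, 2)))), Mul(-1, 82)) = Add(Add(4, Mul(Rational(1, 2), Rational(1936, 81)), Rational(-110, 9), Mul(Rational(-5, 2), Pow(Rational(125, 9), Rational(1, 2))), Mul(Rational(1, 2), Rational(44, 9), Pow(Rational(125, 9), Rational(1, 2)))), -82) = Add(Add(4, Rational(968, 81), Rational(-110, 9), Mul(Rational(-5, 2), Mul(Rational(5, 3), Pow(5, Rational(1, 2)))), Mul(Rational(1, 2), Rational(44, 9), Mul(Rational(5, 3), Pow(5, Rational(1, 2))))), -82) = Add(Add(4, Rational(968, 81), Rational(-110, 9), Mul(Rational(-25, 6), Pow(5, Rational(1, 2))), Mul(Rational(110, 27), Pow(5, Rational(1, 2)))), -82) = Add(Add(Rational(302, 81), Mul(Rational(-5, 54), Pow(5, Rational(1, 2)))), -82) = Add(Rational(-6340, 81), Mul(Rational(-5, 54), Pow(5, Rational(1, 2))))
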